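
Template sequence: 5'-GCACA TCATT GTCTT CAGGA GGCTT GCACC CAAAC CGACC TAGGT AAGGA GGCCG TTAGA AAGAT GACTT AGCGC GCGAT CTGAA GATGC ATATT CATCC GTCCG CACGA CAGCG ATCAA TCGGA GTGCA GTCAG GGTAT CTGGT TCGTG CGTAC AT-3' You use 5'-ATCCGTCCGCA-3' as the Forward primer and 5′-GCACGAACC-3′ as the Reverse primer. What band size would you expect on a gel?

Forward primer ATCCGTCCGCA is found on the top strand at positions 97–107.
The reverse primer's reverse complement is GGTTCGTGC, which matches the template at positions 143–151.
Amplicon spans positions 97–151: 55 bp.

55 bp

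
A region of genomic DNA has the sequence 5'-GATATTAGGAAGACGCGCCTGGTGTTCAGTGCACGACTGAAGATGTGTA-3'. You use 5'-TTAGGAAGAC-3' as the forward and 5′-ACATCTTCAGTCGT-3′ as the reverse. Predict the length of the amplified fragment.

42 bp

Scanning the template, TTAGGAAGAC occurs at positions 5–14; this primer anneals to the bottom strand there with its 3' end pointing downstream.
The reverse primer's reverse complement is ACGACTGAAGATGT, which matches the template at positions 33–46.
The product runs from position 5 to position 46, so its length is 46 − 5 + 1 = 42 bp.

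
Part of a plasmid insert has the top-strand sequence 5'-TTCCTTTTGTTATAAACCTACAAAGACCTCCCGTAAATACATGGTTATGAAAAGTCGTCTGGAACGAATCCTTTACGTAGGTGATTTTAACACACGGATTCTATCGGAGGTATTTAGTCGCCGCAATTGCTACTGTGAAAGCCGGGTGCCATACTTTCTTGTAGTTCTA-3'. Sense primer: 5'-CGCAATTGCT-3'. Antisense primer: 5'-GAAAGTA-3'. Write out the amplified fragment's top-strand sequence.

Scanning the template, CGCAATTGCT occurs at positions 122–131; this primer anneals to the bottom strand there with its 3' end pointing downstream.
The reverse primer's reverse complement is TACTTTC, which matches the template at positions 152–158.
The product is the template from position 122 through 158 (37 bp).

5'-CGCAATTGCTACTGTGAAAGCCGGGTGCCATACTTTC-3'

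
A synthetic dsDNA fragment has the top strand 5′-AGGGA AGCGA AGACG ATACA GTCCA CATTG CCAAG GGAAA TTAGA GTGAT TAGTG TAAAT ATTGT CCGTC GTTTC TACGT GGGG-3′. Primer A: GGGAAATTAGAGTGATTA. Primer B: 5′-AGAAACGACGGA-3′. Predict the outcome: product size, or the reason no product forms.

Primer A (GGGAAATTAGAGTGATTA) matches the top strand at positions 35–52; it acts as a forward primer.
Primer B's reverse complement is TCCGTCGTTTCT, matching the top strand at positions 65–76; it acts as a reverse primer.
The 3' ends face each other across positions 35–76, giving a 42 bp product.

Yes — a 42 bp product.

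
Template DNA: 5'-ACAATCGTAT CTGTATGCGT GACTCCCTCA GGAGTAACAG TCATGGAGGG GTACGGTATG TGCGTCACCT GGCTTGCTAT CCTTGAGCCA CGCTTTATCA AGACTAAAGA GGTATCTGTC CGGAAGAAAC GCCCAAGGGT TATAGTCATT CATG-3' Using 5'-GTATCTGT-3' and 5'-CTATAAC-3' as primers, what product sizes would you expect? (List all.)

The forward primer GTATCTGT matches the top strand at positions 7–14, 112–119.
The reverse primer's reverse complement is GTTATAG, matching at positions 139–145.
Each forward site pairs with the reverse site to give a product ending at position 145: sizes 139, 34 bp.

139 bp, 34 bp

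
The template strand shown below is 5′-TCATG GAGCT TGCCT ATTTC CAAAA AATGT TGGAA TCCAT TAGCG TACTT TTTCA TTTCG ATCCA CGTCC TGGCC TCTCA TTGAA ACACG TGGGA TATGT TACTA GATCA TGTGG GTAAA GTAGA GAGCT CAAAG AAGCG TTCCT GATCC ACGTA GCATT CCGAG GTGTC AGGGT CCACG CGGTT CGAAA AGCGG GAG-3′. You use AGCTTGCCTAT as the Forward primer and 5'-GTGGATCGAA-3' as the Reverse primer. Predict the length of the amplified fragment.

The forward primer matches the template at positions 7–17.
The reverse primer's reverse complement is TTCGATCCAC, which matches the template at positions 57–66.
Amplicon spans positions 7–66: 60 bp.

60 bp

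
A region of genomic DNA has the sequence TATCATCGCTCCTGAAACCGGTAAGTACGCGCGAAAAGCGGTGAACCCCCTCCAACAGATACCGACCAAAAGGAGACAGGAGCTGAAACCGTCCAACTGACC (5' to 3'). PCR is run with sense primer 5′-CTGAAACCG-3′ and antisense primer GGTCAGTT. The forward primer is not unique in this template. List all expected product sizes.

The forward primer CTGAAACCG matches the top strand at positions 12–20, 83–91.
The reverse primer's reverse complement is AACTGACC, matching at positions 95–102.
Each forward site pairs with the reverse site to give a product ending at position 102: sizes 91, 20 bp.

91 bp, 20 bp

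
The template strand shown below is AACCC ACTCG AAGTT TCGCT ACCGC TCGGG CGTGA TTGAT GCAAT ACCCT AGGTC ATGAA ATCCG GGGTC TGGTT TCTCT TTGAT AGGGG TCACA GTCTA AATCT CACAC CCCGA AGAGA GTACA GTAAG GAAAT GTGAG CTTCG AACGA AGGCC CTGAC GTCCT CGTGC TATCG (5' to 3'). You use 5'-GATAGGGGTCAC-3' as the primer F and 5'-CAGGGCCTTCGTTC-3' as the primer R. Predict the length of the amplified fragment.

76 bp

The forward primer matches the template at positions 83–94.
Reverse complement of the reverse primer: GAACGAAGGCCCTG. This occurs on the top strand at positions 145–158.
The product runs from position 83 to position 158, so its length is 158 − 83 + 1 = 76 bp.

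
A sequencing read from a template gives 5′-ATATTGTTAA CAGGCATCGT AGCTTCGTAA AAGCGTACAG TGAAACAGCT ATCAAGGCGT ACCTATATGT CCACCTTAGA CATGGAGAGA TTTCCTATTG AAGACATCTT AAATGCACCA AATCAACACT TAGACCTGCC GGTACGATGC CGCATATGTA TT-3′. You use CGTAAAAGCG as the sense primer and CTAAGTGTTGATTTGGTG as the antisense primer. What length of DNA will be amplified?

108 bp

The forward primer matches the template at positions 26–35.
Taking the reverse complement of CTAAGTGTTGATTTGGTG gives CACCAAATCAACACTTAG, found at positions 116–133 on the template; the primer anneals here to the top strand with its 3' end pointing upstream.
Product length = (reverse-primer end) − (forward-primer start) + 1 = 133 − 26 + 1 = 108 bp.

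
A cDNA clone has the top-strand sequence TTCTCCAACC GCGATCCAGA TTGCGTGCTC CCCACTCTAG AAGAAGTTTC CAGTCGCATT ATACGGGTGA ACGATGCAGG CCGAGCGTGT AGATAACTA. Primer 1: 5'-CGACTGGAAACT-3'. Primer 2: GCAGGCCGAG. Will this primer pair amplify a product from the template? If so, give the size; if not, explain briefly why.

No product — the primers' 3' ends point away from each other.

Primer 1 (CGACTGGAAACT) has reverse complement AGTTTCCAGTCG, which matches the top strand at positions 45–56; primer 1 anneals to the top strand there with its 3' end pointing upstream toward position 45.
Primer 2 (GCAGGCCGAG) matches the top strand directly at positions 76–85; it anneals to the bottom strand with its 3' end pointing downstream toward position 85.
The 3' ends diverge (primer 1 extends toward position 1, primer 2 toward position 99), so the primers never converge on a shared product.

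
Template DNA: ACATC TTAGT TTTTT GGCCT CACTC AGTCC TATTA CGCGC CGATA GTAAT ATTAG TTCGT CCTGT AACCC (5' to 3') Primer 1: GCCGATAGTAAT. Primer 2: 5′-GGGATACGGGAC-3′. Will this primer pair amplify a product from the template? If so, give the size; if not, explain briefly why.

No product — primer 2 has no binding site in the template.

Primer 2 (GGGATACGGGAC) does not match the top strand, and its reverse complement GTCCCGTATCCC does not match either.
With no annealing site for primer 2, no amplification occurs.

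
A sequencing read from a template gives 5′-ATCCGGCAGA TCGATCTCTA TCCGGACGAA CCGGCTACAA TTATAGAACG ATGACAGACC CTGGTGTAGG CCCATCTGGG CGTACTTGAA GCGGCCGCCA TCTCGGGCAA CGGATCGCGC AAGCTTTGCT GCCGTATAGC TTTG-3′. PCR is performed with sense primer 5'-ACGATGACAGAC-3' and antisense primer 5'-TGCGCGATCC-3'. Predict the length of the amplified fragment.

74 bp

Scanning the template, ACGATGACAGAC occurs at positions 48–59; this primer anneals to the bottom strand there with its 3' end pointing downstream.
Taking the reverse complement of TGCGCGATCC gives GGATCGCGCA, found at positions 112–121 on the template; the primer anneals here to the top strand with its 3' end pointing upstream.
The product runs from position 48 to position 121, so its length is 121 − 48 + 1 = 74 bp.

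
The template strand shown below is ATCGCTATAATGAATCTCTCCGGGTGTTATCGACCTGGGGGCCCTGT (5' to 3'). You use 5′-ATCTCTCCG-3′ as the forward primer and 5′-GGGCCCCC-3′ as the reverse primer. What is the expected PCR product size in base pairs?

Scanning the template, ATCTCTCCG occurs at positions 14–22; this primer anneals to the bottom strand there with its 3' end pointing downstream.
Taking the reverse complement of GGGCCCCC gives GGGGGCCC, found at positions 37–44 on the template; the primer anneals here to the top strand with its 3' end pointing upstream.
The product runs from position 14 to position 44, so its length is 44 − 14 + 1 = 31 bp.

31 bp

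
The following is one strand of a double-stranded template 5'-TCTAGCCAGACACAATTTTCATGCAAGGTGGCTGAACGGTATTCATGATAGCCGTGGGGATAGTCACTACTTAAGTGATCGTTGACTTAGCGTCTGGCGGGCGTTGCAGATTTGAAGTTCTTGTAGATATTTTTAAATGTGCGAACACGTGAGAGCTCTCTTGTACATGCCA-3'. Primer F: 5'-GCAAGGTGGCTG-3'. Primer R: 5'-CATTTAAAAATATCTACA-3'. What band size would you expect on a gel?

The forward primer matches the template at positions 23–34.
Reverse complement of the reverse primer: TGTAGATATTTTTAAATG. This occurs on the top strand at positions 122–139.
Product length = (reverse-primer end) − (forward-primer start) + 1 = 139 − 23 + 1 = 117 bp.

117 bp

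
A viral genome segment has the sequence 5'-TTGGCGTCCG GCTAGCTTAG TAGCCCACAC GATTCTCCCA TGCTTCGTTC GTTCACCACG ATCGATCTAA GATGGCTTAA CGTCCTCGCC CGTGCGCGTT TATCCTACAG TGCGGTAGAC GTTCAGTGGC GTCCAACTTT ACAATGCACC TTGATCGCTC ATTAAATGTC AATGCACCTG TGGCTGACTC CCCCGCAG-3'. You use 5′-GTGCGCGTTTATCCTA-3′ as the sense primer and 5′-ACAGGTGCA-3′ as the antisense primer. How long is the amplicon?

90 bp

Forward primer GTGCGCGTTTATCCTA is found on the top strand at positions 92–107.
Reverse complement of the reverse primer: TGCACCTGT. This occurs on the top strand at positions 173–181.
Amplicon spans positions 92–181: 90 bp.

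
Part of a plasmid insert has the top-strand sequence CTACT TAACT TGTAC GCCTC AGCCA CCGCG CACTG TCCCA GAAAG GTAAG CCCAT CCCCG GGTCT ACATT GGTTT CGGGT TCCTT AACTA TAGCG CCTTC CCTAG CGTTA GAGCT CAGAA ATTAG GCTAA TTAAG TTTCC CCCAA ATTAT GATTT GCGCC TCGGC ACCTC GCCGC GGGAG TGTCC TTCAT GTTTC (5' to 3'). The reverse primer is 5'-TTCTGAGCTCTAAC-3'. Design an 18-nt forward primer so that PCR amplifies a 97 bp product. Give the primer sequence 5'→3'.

The reverse primer's reverse complement GTTAGAGCTCAGAA matches the template at positions 107–120, so the product ends at position 120.
A 97 bp product then starts at position 120 − 97 + 1 = 24.
The forward primer is identical to the top strand there: CACCGCGCACTGTCCCAG.

5'-CACCGCGCACTGTCCCAG-3'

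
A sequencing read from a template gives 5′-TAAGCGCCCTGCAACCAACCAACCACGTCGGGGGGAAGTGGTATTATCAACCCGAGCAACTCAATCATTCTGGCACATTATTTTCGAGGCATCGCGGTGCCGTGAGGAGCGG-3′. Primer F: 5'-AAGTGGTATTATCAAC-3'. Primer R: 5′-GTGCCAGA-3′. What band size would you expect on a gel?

Forward primer AAGTGGTATTATCAAC is found on the top strand at positions 36–51.
Taking the reverse complement of GTGCCAGA gives TCTGGCAC, found at positions 69–76 on the template; the primer anneals here to the top strand with its 3' end pointing upstream.
Product length = (reverse-primer end) − (forward-primer start) + 1 = 76 − 36 + 1 = 41 bp.

41 bp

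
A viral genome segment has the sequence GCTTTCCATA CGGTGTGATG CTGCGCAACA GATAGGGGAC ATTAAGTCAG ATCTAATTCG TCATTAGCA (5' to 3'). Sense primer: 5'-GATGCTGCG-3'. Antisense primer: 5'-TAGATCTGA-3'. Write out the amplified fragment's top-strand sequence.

Forward primer GATGCTGCG is found on the top strand at positions 17–25.
Taking the reverse complement of TAGATCTGA gives TCAGATCTA, found at positions 47–55 on the template; the primer anneals here to the top strand with its 3' end pointing upstream.
The product is the template from position 17 through 55 (39 bp).

5'-GATGCTGCGCAACAGATAGGGGACATTAAGTCAGATCTA-3'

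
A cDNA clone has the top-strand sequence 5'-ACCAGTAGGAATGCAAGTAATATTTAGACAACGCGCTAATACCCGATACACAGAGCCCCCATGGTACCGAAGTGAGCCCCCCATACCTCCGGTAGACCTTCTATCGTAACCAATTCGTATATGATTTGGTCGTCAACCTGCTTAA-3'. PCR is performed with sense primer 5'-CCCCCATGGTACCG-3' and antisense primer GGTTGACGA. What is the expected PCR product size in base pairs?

The forward primer matches the template at positions 56–69.
Reverse complement of the reverse primer: TCGTCAACC. This occurs on the top strand at positions 130–138.
Amplicon spans positions 56–138: 83 bp.

83 bp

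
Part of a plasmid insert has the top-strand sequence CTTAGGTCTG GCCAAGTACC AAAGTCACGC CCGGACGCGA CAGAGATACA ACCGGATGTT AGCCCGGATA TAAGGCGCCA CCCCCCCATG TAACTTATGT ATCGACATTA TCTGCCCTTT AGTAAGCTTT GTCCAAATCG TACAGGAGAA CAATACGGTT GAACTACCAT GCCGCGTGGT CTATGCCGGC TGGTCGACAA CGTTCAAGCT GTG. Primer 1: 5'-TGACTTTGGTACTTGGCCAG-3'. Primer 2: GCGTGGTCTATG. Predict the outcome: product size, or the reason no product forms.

Primer 1 (TGACTTTGGTACTTGGCCAG) has reverse complement CTGGCCAAGTACCAAAGTCA, which matches the top strand at positions 8–27; primer 1 anneals to the top strand there with its 3' end pointing upstream toward position 8.
Primer 2 (GCGTGGTCTATG) matches the top strand directly at positions 174–185; it anneals to the bottom strand with its 3' end pointing downstream toward position 185.
The 3' ends diverge (primer 1 extends toward position 1, primer 2 toward position 213), so the primers never converge on a shared product.

No product — the primers' 3' ends point away from each other.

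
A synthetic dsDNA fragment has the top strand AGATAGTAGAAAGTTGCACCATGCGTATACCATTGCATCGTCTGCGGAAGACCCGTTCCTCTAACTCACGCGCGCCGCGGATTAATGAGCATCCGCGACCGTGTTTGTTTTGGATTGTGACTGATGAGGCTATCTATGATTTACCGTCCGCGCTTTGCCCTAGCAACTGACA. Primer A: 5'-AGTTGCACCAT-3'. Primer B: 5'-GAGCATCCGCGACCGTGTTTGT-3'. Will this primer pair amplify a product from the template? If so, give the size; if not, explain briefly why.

No product — both primers anneal to the same strand and extend in the same direction.

Primer A (AGTTGCACCAT) matches the top strand at positions 12–22 (3' end points downstream).
Primer B (GAGCATCCGCGACCGTGTTTGT) also matches the top strand directly, at positions 87–108 — its reverse complement ACAAACACGGTCGCGGATGCTC is not present.
Both primers anneal to the bottom strand with 3' ends pointing the same way, so neither can prime synthesis back toward the other.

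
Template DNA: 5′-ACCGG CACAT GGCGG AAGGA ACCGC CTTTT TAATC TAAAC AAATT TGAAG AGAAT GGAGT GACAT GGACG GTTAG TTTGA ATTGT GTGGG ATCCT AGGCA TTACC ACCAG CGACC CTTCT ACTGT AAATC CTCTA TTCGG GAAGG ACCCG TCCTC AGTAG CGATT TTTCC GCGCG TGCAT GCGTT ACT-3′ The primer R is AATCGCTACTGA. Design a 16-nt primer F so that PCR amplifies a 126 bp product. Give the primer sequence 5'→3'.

5'-CAAATTTGAAGAGAAT-3'

The reverse primer's reverse complement TCAGTAGCGATT matches the template at positions 154–165, so the product ends at position 165.
A 126 bp product then starts at position 165 − 126 + 1 = 40.
The forward primer is identical to the top strand there: CAAATTTGAAGAGAAT.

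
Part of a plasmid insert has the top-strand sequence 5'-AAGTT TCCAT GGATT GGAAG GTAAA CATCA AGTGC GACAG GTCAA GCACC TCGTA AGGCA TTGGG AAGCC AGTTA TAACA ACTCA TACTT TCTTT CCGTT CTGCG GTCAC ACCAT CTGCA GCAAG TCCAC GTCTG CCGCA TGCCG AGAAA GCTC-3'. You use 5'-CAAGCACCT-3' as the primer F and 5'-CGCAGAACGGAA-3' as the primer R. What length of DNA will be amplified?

The forward primer matches the template at positions 43–51.
Taking the reverse complement of CGCAGAACGGAA gives TTCCGTTCTGCG, found at positions 94–105 on the template; the primer anneals here to the top strand with its 3' end pointing upstream.
The product runs from position 43 to position 105, so its length is 105 − 43 + 1 = 63 bp.

63 bp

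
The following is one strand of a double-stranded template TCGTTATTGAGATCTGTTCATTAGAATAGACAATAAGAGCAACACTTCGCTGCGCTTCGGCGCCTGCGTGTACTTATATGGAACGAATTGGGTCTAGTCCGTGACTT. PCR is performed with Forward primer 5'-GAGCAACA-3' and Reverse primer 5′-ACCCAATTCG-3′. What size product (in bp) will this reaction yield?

57 bp

Scanning the template, GAGCAACA occurs at positions 37–44; this primer anneals to the bottom strand there with its 3' end pointing downstream.
Taking the reverse complement of ACCCAATTCG gives CGAATTGGGT, found at positions 84–93 on the template; the primer anneals here to the top strand with its 3' end pointing upstream.
Amplicon spans positions 37–93: 57 bp.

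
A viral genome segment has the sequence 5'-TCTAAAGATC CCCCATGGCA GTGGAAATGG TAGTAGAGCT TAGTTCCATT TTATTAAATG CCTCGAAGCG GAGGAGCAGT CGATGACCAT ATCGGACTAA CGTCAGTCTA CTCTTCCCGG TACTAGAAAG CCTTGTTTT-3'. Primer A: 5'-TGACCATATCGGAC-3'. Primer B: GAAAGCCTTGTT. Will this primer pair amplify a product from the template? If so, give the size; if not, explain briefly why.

Primer A (TGACCATATCGGAC) matches the top strand at positions 84–97 (3' end points downstream).
Primer B (GAAAGCCTTGTT) also matches the top strand directly, at positions 126–137 — its reverse complement AACAAGGCTTTC is not present.
Both primers anneal to the bottom strand with 3' ends pointing the same way, so neither can prime synthesis back toward the other.

No product — both primers anneal to the same strand and extend in the same direction.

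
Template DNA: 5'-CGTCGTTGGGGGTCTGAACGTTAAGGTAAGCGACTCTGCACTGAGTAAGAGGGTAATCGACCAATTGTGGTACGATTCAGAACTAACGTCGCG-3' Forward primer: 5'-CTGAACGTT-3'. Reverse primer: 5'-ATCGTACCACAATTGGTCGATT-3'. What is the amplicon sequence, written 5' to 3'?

5'-CTGAACGTTAAGGTAAGCGACTCTGCACTGAGTAAGAGGGTAATCGACCAATTGTGGTACGAT-3'

Scanning the template, CTGAACGTT occurs at positions 14–22; this primer anneals to the bottom strand there with its 3' end pointing downstream.
The reverse primer's reverse complement is AATCGACCAATTGTGGTACGAT, which matches the template at positions 55–76.
The product is the template from position 14 through 76 (63 bp).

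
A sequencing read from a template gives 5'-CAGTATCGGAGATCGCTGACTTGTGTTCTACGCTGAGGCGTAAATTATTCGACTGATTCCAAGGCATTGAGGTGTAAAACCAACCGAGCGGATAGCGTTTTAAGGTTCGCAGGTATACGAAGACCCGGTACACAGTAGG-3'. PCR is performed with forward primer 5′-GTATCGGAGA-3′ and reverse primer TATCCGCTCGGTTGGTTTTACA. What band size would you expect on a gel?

Scanning the template, GTATCGGAGA occurs at positions 3–12; this primer anneals to the bottom strand there with its 3' end pointing downstream.
Reverse complement of the reverse primer: TGTAAAACCAACCGAGCGGATA. This occurs on the top strand at positions 73–94.
The product runs from position 3 to position 94, so its length is 94 − 3 + 1 = 92 bp.

92 bp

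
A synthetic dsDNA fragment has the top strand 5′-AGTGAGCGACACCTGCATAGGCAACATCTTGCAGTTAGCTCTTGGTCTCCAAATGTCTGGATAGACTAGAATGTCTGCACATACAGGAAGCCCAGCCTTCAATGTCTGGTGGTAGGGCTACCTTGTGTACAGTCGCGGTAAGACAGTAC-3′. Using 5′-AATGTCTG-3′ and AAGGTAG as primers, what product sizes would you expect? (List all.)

The forward primer AATGTCTG matches the top strand at positions 52–59, 70–77, 101–108.
The reverse primer's reverse complement is CTACCTT, matching at positions 118–124.
Each forward site pairs with the reverse site to give a product ending at position 124: sizes 73, 55, 24 bp.

73 bp, 55 bp, 24 bp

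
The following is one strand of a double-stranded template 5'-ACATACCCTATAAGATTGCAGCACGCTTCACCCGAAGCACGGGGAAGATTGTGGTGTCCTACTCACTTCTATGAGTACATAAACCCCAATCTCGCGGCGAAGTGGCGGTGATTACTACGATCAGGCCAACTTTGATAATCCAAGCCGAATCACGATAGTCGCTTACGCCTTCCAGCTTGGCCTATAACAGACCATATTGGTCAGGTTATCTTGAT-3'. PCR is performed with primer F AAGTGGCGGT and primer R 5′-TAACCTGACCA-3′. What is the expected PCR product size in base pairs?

The forward primer matches the template at positions 100–109.
Reverse complement of the reverse primer: TGGTCAGGTTA. This occurs on the top strand at positions 198–208.
Amplicon spans positions 100–208: 109 bp.

109 bp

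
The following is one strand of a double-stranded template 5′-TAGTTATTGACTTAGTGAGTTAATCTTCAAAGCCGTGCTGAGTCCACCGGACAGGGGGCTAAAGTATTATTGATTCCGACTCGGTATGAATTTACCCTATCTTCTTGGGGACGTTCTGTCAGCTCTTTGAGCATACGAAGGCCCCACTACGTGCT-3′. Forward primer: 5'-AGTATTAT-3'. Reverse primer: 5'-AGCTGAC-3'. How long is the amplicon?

62 bp

The forward primer matches the template at positions 63–70.
Reverse complement of the reverse primer: GTCAGCT. This occurs on the top strand at positions 118–124.
The product runs from position 63 to position 124, so its length is 124 − 63 + 1 = 62 bp.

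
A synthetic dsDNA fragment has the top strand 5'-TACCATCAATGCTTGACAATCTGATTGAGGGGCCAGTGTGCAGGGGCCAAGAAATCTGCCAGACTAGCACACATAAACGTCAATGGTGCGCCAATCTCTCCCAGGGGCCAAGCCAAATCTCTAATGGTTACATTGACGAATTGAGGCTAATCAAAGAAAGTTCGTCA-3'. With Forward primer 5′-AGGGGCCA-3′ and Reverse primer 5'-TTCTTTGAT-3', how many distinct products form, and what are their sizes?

The forward primer AGGGGCCA matches the top strand at positions 28–35, 42–49, 103–110.
The reverse primer's reverse complement is ATCAAAGAA, matching at positions 150–158.
Each forward site pairs with the reverse site to give a product ending at position 158: sizes 131, 117, 56 bp.

Three products: 131 bp, 117 bp, 56 bp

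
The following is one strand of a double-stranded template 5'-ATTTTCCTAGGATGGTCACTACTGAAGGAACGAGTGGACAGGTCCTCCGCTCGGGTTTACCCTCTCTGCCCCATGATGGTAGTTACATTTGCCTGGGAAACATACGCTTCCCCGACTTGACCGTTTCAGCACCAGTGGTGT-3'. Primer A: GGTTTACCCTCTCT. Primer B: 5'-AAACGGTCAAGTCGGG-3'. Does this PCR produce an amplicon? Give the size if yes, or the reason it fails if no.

Primer A (GGTTTACCCTCTCT) matches the top strand at positions 54–67; it acts as a forward primer.
Primer B's reverse complement is CCCGACTTGACCGTTT, matching the top strand at positions 111–126; it acts as a reverse primer.
The 3' ends face each other across positions 54–126, giving a 73 bp product.

Yes — a 73 bp product.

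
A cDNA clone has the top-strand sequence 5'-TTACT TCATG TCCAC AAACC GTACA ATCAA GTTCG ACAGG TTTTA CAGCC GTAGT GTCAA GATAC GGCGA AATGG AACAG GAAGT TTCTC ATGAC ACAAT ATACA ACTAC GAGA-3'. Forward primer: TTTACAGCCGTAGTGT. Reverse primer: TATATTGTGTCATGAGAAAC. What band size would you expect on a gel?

62 bp

Scanning the template, TTTACAGCCGTAGTGT occurs at positions 42–57; this primer anneals to the bottom strand there with its 3' end pointing downstream.
Reverse complement of the reverse primer: GTTTCTCATGACACAATATA. This occurs on the top strand at positions 84–103.
Product length = (reverse-primer end) − (forward-primer start) + 1 = 103 − 42 + 1 = 62 bp.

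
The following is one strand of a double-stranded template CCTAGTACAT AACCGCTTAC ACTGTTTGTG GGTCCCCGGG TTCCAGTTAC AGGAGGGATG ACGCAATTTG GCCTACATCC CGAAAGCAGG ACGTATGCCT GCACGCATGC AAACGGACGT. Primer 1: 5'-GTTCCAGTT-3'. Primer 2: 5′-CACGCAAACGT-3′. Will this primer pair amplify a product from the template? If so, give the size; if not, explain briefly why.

No product — primer 2 has no binding site in the template.

Primer 2 (CACGCAAACGT) does not match the top strand, and its reverse complement ACGTTTGCGTG does not match either.
With no annealing site for primer 2, no amplification occurs.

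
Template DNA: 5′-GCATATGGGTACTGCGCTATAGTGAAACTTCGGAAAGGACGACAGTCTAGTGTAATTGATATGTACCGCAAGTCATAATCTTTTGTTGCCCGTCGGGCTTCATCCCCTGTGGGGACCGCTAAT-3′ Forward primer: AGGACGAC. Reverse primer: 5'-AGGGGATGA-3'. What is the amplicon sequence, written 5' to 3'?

5'-AGGACGACAGTCTAGTGTAATTGATATGTACCGCAAGTCATAATCTTTTGTTGCCCGTCGGGCTTCATCCCCT-3'

Scanning the template, AGGACGAC occurs at positions 36–43; this primer anneals to the bottom strand there with its 3' end pointing downstream.
Taking the reverse complement of AGGGGATGA gives TCATCCCCT, found at positions 100–108 on the template; the primer anneals here to the top strand with its 3' end pointing upstream.
The product is the template from position 36 through 108 (73 bp).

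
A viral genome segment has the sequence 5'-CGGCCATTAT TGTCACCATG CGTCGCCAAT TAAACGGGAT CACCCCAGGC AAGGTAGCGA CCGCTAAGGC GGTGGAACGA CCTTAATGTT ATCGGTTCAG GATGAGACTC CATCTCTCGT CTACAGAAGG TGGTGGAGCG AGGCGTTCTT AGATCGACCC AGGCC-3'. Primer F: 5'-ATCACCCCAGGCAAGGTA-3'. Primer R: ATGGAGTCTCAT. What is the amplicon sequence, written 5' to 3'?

The forward primer matches the template at positions 39–56.
The reverse primer's reverse complement is ATGAGACTCCAT, which matches the template at positions 102–113.
The product is the template from position 39 through 113 (75 bp).

5'-ATCACCCCAGGCAAGGTAGCGACCGCTAAGGCGGTGGAACGACCTTAATGTTATCGGTTCAGGATGAGACTCCAT-3'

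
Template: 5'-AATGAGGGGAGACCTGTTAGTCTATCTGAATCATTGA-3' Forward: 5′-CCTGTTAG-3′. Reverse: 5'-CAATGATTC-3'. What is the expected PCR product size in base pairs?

The forward primer matches the template at positions 13–20.
Taking the reverse complement of CAATGATTC gives GAATCATTG, found at positions 28–36 on the template; the primer anneals here to the top strand with its 3' end pointing upstream.
The product runs from position 13 to position 36, so its length is 36 − 13 + 1 = 24 bp.

24 bp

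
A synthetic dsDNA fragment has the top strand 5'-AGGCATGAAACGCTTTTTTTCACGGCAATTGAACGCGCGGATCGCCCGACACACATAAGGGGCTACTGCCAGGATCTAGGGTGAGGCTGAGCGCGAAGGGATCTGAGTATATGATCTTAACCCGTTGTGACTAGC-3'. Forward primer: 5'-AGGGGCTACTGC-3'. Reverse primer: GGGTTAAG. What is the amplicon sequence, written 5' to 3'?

The forward primer matches the template at positions 58–69.
Reverse complement of the reverse primer: CTTAACCC. This occurs on the top strand at positions 116–123.
The product is the template from position 58 through 123 (66 bp).

5'-AGGGGCTACTGCCAGGATCTAGGGTGAGGCTGAGCGCGAAGGGATCTGAGTATATGATCTTAACCC-3'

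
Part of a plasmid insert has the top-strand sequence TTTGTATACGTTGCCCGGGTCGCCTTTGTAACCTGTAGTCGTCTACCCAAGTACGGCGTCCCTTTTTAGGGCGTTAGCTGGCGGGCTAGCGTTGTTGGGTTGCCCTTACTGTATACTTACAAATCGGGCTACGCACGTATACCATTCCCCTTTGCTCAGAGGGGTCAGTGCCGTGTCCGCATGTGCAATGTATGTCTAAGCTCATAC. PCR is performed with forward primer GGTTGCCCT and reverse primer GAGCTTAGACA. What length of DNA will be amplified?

106 bp

The forward primer matches the template at positions 98–106.
Taking the reverse complement of GAGCTTAGACA gives TGTCTAAGCTC, found at positions 193–203 on the template; the primer anneals here to the top strand with its 3' end pointing upstream.
Product length = (reverse-primer end) − (forward-primer start) + 1 = 203 − 98 + 1 = 106 bp.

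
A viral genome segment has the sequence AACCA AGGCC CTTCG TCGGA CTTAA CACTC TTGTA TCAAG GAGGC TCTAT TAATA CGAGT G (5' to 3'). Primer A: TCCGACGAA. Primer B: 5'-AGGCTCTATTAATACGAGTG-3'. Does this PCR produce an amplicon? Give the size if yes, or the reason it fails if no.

Primer A (TCCGACGAA) has reverse complement TTCGTCGGA, which matches the top strand at positions 12–20; primer A anneals to the top strand there with its 3' end pointing upstream toward position 12.
Primer B (AGGCTCTATTAATACGAGTG) matches the top strand directly at positions 42–61; it anneals to the bottom strand with its 3' end pointing downstream toward position 61.
The 3' ends diverge (primer A extends toward position 1, primer B toward position 61), so the primers never converge on a shared product.

No product — the primers' 3' ends point away from each other.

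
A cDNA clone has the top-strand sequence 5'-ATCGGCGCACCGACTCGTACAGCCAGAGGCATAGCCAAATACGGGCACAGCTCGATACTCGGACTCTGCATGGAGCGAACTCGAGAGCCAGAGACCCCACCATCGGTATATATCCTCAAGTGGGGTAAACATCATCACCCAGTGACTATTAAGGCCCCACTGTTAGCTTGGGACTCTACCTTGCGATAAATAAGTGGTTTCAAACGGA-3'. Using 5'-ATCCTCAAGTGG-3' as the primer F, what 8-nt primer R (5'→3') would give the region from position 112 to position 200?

5'-AAACCACT-3'

The product's 3' end on the top strand is position 200.
The reverse primer anneals to the top strand over positions 193–200, i.e. to AGTGGTTT.
Its sequence written 5'→3' is the reverse complement: AAACCACT.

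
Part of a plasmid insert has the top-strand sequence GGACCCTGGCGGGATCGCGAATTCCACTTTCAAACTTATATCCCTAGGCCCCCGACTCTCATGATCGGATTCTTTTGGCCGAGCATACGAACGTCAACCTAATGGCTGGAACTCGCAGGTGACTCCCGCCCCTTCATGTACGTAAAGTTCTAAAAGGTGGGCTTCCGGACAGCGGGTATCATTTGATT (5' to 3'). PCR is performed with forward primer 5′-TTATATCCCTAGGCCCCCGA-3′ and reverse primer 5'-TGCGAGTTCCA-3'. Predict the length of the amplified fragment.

82 bp

The forward primer matches the template at positions 36–55.
The reverse primer's reverse complement is TGGAACTCGCA, which matches the template at positions 107–117.
Product length = (reverse-primer end) − (forward-primer start) + 1 = 117 − 36 + 1 = 82 bp.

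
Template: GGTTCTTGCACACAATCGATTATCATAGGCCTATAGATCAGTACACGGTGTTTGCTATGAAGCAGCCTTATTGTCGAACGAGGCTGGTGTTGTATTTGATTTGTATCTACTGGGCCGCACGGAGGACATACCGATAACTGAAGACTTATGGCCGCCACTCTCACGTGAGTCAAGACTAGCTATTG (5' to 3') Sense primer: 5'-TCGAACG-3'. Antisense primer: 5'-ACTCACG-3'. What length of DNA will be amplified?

97 bp

Forward primer TCGAACG is found on the top strand at positions 74–80.
Reverse complement of the reverse primer: CGTGAGT. This occurs on the top strand at positions 164–170.
Amplicon spans positions 74–170: 97 bp.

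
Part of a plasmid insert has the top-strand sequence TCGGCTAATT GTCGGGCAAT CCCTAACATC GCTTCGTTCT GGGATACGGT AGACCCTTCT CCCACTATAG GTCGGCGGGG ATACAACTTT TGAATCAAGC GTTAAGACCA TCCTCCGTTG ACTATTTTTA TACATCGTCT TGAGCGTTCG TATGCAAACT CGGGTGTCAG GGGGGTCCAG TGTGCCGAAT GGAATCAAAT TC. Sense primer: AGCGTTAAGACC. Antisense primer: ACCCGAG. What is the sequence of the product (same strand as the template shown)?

5'-AGCGTTAAGACCATCCTCCGTTGACTATTTTTATACATCGTCTTGAGCGTTCGTATGCAAACTCGGGT-3'

The forward primer matches the template at positions 98–109.
The reverse primer's reverse complement is CTCGGGT, which matches the template at positions 159–165.
The product is the template from position 98 through 165 (68 bp).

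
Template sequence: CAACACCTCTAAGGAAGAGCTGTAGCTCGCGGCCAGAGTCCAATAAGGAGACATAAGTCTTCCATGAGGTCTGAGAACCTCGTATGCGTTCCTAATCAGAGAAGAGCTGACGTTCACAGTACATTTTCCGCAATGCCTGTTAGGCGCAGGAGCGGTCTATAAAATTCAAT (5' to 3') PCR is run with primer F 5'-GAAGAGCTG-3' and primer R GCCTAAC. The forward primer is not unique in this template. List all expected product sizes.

132 bp, 45 bp

The forward primer GAAGAGCTG matches the top strand at positions 14–22, 101–109.
The reverse primer's reverse complement is GTTAGGC, matching at positions 139–145.
Each forward site pairs with the reverse site to give a product ending at position 145: sizes 132, 45 bp.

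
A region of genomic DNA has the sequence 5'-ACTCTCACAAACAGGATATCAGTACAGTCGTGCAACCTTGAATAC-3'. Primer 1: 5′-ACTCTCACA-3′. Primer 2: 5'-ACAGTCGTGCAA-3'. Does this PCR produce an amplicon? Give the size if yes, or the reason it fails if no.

Primer 1 (ACTCTCACA) matches the top strand at positions 1–9 (3' end points downstream).
Primer 2 (ACAGTCGTGCAA) also matches the top strand directly, at positions 24–35 — its reverse complement TTGCACGACTGT is not present.
Both primers anneal to the bottom strand with 3' ends pointing the same way, so neither can prime synthesis back toward the other.

No product — both primers anneal to the same strand and extend in the same direction.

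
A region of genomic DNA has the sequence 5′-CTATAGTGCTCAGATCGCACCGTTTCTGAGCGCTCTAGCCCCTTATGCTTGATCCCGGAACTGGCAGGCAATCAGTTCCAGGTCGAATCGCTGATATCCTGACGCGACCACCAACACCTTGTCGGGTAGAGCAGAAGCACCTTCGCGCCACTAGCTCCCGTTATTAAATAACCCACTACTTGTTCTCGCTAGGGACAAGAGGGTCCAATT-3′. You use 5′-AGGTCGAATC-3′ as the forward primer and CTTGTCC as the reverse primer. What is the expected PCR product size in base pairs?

120 bp

Scanning the template, AGGTCGAATC occurs at positions 80–89; this primer anneals to the bottom strand there with its 3' end pointing downstream.
Reverse complement of the reverse primer: GGACAAG. This occurs on the top strand at positions 193–199.
The product runs from position 80 to position 199, so its length is 199 − 80 + 1 = 120 bp.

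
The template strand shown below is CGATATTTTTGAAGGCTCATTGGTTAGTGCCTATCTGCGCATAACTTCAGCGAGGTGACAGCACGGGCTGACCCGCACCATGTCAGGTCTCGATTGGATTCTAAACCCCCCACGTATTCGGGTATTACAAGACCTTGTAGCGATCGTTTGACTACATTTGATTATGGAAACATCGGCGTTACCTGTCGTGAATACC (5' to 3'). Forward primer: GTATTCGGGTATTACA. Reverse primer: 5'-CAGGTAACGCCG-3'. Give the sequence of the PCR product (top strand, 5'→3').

Forward primer GTATTCGGGTATTACA is found on the top strand at positions 114–129.
Reverse complement of the reverse primer: CGGCGTTACCTG. This occurs on the top strand at positions 174–185.
The product is the template from position 114 through 185 (72 bp).

5'-GTATTCGGGTATTACAAGACCTTGTAGCGATCGTTTGACTACATTTGATTATGGAAACATCGGCGTTACCTG-3'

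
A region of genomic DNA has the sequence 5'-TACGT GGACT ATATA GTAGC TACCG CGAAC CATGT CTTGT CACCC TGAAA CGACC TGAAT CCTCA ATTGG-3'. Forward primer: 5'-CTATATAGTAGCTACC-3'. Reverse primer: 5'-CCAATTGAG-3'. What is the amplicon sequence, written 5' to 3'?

Forward primer CTATATAGTAGCTACC is found on the top strand at positions 9–24.
The reverse primer's reverse complement is CTCAATTGG, which matches the template at positions 62–70.
The product is the template from position 9 through 70 (62 bp).

5'-CTATATAGTAGCTACCGCGAACCATGTCTTGTCACCCTGAAACGACCTGAATCCTCAATTGG-3'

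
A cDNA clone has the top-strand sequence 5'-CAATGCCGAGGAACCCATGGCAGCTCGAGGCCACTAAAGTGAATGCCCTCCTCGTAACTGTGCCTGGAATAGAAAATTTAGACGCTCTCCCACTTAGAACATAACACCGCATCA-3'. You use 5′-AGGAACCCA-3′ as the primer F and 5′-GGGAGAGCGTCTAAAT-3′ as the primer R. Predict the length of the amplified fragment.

The forward primer matches the template at positions 9–17.
Taking the reverse complement of GGGAGAGCGTCTAAAT gives ATTTAGACGCTCTCCC, found at positions 76–91 on the template; the primer anneals here to the top strand with its 3' end pointing upstream.
The product runs from position 9 to position 91, so its length is 91 − 9 + 1 = 83 bp.

83 bp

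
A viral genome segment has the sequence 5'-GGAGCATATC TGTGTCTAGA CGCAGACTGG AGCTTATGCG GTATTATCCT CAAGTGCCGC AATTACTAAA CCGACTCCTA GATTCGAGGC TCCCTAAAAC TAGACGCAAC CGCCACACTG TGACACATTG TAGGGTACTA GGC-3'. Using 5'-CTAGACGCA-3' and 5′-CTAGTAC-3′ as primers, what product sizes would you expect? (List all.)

126 bp, 42 bp

The forward primer CTAGACGCA matches the top strand at positions 16–24, 100–108.
The reverse primer's reverse complement is GTACTAG, matching at positions 135–141.
Each forward site pairs with the reverse site to give a product ending at position 141: sizes 126, 42 bp.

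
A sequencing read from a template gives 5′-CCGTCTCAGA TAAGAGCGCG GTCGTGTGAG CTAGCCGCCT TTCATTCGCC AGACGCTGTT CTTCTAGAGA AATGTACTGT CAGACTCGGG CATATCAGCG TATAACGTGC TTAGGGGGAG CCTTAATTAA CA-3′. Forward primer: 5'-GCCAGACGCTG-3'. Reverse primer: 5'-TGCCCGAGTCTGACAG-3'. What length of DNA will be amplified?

Forward primer GCCAGACGCTG is found on the top strand at positions 48–58.
The reverse primer's reverse complement is CTGTCAGACTCGGGCA, which matches the template at positions 77–92.
Product length = (reverse-primer end) − (forward-primer start) + 1 = 92 − 48 + 1 = 45 bp.

45 bp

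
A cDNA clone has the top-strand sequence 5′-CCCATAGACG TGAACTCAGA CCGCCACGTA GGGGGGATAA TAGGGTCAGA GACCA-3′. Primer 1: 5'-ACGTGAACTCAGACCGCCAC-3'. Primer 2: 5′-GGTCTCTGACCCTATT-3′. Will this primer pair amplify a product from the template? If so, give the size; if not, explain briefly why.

Primer 1 (ACGTGAACTCAGACCGCCAC) matches the top strand at positions 8–27; it acts as a forward primer.
Primer 2's reverse complement is AATAGGGTCAGAGACC, matching the top strand at positions 39–54; it acts as a reverse primer.
The 3' ends face each other across positions 8–54, giving a 47 bp product.

Yes — a 47 bp product.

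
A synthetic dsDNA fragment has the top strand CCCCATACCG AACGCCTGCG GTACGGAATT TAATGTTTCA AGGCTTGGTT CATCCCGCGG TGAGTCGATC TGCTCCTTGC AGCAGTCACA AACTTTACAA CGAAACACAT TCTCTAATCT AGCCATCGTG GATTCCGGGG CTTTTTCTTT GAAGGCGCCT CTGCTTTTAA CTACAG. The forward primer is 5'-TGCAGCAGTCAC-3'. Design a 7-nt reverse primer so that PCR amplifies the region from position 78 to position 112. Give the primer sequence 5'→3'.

5'-GAATGTG-3'

The product's 3' end on the top strand is position 112.
The reverse primer anneals to the top strand over positions 106–112, i.e. to CACATTC.
Its sequence written 5'→3' is the reverse complement: GAATGTG.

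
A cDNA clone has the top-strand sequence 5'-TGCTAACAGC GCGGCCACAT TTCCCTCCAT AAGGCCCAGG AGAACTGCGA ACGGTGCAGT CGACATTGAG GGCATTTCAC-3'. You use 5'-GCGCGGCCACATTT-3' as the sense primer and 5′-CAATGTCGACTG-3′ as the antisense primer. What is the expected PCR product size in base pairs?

60 bp

Scanning the template, GCGCGGCCACATTT occurs at positions 9–22; this primer anneals to the bottom strand there with its 3' end pointing downstream.
Taking the reverse complement of CAATGTCGACTG gives CAGTCGACATTG, found at positions 57–68 on the template; the primer anneals here to the top strand with its 3' end pointing upstream.
The product runs from position 9 to position 68, so its length is 68 − 9 + 1 = 60 bp.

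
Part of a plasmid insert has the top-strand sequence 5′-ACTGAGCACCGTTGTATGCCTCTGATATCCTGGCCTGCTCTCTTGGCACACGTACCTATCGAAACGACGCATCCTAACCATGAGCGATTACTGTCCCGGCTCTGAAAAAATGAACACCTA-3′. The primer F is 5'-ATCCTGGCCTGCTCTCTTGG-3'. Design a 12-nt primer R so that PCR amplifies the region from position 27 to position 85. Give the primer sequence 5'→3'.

5'-GCTCATGGTTAG-3'

The product's 3' end on the top strand is position 85.
The reverse primer anneals to the top strand over positions 74–85, i.e. to CTAACCATGAGC.
Its sequence written 5'→3' is the reverse complement: GCTCATGGTTAG.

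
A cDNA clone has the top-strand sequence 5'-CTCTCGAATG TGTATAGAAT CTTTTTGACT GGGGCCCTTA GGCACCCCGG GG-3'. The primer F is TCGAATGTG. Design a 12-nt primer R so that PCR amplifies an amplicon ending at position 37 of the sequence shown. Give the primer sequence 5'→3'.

5'-GGGCCCCAGTCA-3'

The forward primer binds at positions 4–12; the product's 3' end on the top strand is position 37.
The reverse primer anneals to the top strand over positions 26–37, i.e. to TGACTGGGGCCC.
Its sequence written 5'→3' is the reverse complement: GGGCCCCAGTCA.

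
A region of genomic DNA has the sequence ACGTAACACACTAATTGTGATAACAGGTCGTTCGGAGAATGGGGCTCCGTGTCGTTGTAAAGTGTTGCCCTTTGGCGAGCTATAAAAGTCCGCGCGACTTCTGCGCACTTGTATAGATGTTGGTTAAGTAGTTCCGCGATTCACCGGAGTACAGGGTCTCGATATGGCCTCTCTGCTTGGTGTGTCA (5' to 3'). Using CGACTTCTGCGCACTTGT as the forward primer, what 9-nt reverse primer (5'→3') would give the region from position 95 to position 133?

5'-AACTACTTA-3'

The product's 3' end on the top strand is position 133.
The reverse primer anneals to the top strand over positions 125–133, i.e. to TAAGTAGTT.
Its sequence written 5'→3' is the reverse complement: AACTACTTA.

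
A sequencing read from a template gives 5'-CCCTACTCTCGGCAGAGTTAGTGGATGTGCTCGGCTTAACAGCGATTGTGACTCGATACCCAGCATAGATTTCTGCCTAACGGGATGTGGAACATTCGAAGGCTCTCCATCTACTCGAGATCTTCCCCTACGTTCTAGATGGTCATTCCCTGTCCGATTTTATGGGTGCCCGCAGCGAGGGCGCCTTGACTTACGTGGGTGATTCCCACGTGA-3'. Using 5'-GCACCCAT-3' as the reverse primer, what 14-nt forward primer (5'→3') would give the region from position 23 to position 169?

5'-GGATGTGCTCGGCT-3'

The reverse primer's reverse complement ATGGGTGC matches the template at positions 162–169; the product starts at position 23.
The forward primer is identical to the top strand over positions 23–36: GGATGTGCTCGGCT.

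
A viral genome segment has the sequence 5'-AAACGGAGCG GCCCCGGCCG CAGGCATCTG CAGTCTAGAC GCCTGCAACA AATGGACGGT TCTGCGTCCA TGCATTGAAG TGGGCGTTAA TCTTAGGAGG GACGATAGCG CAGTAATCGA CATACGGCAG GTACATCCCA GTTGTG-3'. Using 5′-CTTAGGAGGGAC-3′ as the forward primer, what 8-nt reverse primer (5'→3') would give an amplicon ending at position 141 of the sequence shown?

The forward primer binds at positions 92–103; the product's 3' end on the top strand is position 141.
The reverse primer anneals to the top strand over positions 134–141, i.e. to CATCCCAG.
Its sequence written 5'→3' is the reverse complement: CTGGGATG.

5'-CTGGGATG-3'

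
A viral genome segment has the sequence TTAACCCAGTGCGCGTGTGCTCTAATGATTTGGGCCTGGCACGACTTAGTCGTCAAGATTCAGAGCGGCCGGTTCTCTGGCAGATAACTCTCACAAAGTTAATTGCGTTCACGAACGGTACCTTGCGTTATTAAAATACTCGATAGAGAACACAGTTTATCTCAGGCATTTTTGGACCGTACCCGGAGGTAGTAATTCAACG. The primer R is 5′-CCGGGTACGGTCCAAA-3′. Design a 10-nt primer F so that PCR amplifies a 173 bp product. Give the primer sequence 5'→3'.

5'-CGTGTGCTCT-3'

The reverse primer's reverse complement TTTGGACCGTACCCGG matches the template at positions 171–186, so the product ends at position 186.
A 173 bp product then starts at position 186 − 173 + 1 = 14.
The forward primer is identical to the top strand there: CGTGTGCTCT.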